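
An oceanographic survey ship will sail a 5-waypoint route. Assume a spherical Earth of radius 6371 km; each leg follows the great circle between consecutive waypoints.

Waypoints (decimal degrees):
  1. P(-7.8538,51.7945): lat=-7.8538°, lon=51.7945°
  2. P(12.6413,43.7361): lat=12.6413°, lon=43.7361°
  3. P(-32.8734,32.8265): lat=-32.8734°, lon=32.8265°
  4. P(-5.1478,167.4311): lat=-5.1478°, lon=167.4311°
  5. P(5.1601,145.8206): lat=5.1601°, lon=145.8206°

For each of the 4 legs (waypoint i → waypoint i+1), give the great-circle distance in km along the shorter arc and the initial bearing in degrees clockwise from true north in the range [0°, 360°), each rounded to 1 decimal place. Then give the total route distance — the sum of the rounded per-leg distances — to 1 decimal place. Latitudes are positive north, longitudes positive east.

Leg 1: dist=2446.7 km, bearing=338.6°
Leg 2: dist=5192.0 km, bearing=192.6°
Leg 3: dist=13631.9 km, bearing=122.7°
Leg 4: dist=2659.4 km, bearing=295.2°
Total: 23930.0 km

Leg 1: φ1=-0.1370747, φ2=0.2206323, Δφ=0.3577070, Δλ=-0.1406456 rad; a=sin²(Δφ/2)+cosφ1·cosφ2·sin²(Δλ/2)=0.0364212143; c=2·atan2(√a, √(1-a))=0.384042591; dist=6371·c=2446.735 ≈ 2446.7 km; running total=2446.7 km
Leg 1 bearing: y=sinΔλ·cosφ2=-0.13678426, x=cosφ1·sinφ2-sinφ1·cosφ2·cosΔλ=0.34881070; θ=atan2(y, x)=-21.4124° <0 so +360° → 338.5876° ≈ 338.6°
Leg 2: φ1=0.2206323, φ2=-0.5737491, Δφ=-0.7943814, Δλ=-0.1904084 rad; a=sin²(Δφ/2)+cosφ1·cosφ2·sin²(Δλ/2)=0.1570423977; c=2·atan2(√a, √(1-a))=0.814935673; dist=6371·c=5191.955 ≈ 5192.0 km; running total=7638.7 km
Leg 2 bearing: y=sinΔλ·cosφ2=-0.15895414, x=cosφ1·sinφ2-sinφ1·cosφ2·cosΔλ=-0.71010838; θ=atan2(y, x)=-167.3826° <0 so +360° → 192.6174° ≈ 192.6°
Leg 3: φ1=-0.5737491, φ2=-0.0898461, Δφ=0.4839030, Δλ=2.3492935 rad; a=sin²(Δφ/2)+cosφ1·cosφ2·sin²(Δλ/2)=0.7693431992; c=2·atan2(√a, √(1-a))=2.139673498; dist=6371·c=13631.860 ≈ 13631.9 km; running total=21270.6 km
Leg 3 bearing: y=sinΔλ·cosφ2=0.70909798, x=cosφ1·sinφ2-sinφ1·cosφ2·cosΔλ=-0.45496925; θ=atan2(y, x)=122.6849° ≈ 122.7°
Leg 4: φ1=-0.0898461, φ2=0.0900607, Δφ=0.1799068, Δλ=-0.3771744 rad; a=sin²(Δφ/2)+cosφ1·cosφ2·sin²(Δλ/2)=0.0429316905; c=2·atan2(√a, √(1-a))=0.417423214; dist=6371·c=2659.403 ≈ 2659.4 km; running total=23930.0 km
Leg 4 bearing: y=sinΔλ·cosφ2=-0.36680234, x=cosφ1·sinφ2-sinφ1·cosφ2·cosΔλ=0.17265656; θ=atan2(y, x)=-64.7933° <0 so +360° → 295.2067° ≈ 295.2°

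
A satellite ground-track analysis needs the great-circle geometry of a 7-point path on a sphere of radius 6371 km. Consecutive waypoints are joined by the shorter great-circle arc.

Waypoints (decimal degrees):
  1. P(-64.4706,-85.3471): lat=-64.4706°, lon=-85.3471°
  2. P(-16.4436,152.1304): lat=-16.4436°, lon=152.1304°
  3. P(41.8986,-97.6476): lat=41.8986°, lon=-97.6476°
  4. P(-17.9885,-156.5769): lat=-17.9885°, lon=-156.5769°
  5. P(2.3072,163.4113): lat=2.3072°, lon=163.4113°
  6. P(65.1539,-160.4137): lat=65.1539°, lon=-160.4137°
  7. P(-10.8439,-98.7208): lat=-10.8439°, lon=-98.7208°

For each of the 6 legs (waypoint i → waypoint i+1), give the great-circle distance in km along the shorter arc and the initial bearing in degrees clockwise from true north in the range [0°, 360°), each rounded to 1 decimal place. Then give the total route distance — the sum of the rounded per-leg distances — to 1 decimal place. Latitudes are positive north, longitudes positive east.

Leg 1: dist=9796.0 km, bearing=234.0°
Leg 2: dist=12880.4 km, bearing=50.9°
Leg 3: dist=8989.4 km, bearing=235.6°
Leg 4: dist=4928.1 km, bearing=293.1°
Leg 5: dist=7555.6 km, bearing=15.5°
Leg 6: dist=9848.4 km, bearing=120.1°
Total: 53997.9 km

Leg 1: φ1=-1.1252242, φ2=-0.2869950, Δφ=0.8382293, Δλ=4.1447643 rad; a=sin²(Δφ/2)+cosφ1·cosφ2·sin²(Δλ/2)=0.4833972418; c=2·atan2(√a, √(1-a))=1.537584705; dist=6371·c=9795.952 ≈ 9796.0 km; running total=9796.0 km
Leg 1 bearing: y=sinΔλ·cosφ2=-0.80869333, x=cosφ1·sinφ2-sinφ1·cosφ2·cosΔλ=-0.58729251; θ=atan2(y, x)=-125.9881° <0 so +360° → 234.0119° ≈ 234.0°
Leg 2: φ1=-0.2869950, φ2=0.7312685, Δφ=1.0182635, Δλ=-4.3594485 rad; a=sin²(Δφ/2)+cosφ1·cosφ2·sin²(Δλ/2)=0.7178996125; c=2·atan2(√a, √(1-a))=2.021722397; dist=6371·c=12880.393 ≈ 12880.4 km; running total=22676.4 km
Leg 2 bearing: y=sinΔλ·cosφ2=0.69844777, x=cosφ1·sinφ2-sinφ1·cosφ2·cosΔλ=0.56767046; θ=atan2(y, x)=50.8972° ≈ 50.9°
Leg 3: φ1=0.7312685, φ2=-0.3139586, Δφ=-1.0452271, Δλ=-1.0285103 rad; a=sin²(Δφ/2)+cosφ1·cosφ2·sin²(Δλ/2)=0.4204359340; c=2·atan2(√a, √(1-a))=1.410988858; dist=6371·c=8989.410 ≈ 8989.4 km; running total=31665.8 km
Leg 3 bearing: y=sinΔλ·cosφ2=-0.81466261, x=cosφ1·sinφ2-sinφ1·cosφ2·cosΔλ=-0.55767649; θ=atan2(y, x)=-124.3936° <0 so +360° → 235.6064° ≈ 235.6°
Leg 4: φ1=-0.3139586, φ2=0.0402682, Δφ=0.3542268, Δλ=5.5848477 rad; a=sin²(Δφ/2)+cosφ1·cosφ2·sin²(Δλ/2)=0.1422749655; c=2·atan2(√a, √(1-a))=0.773528247; dist=6371·c=4928.148 ≈ 4928.1 km; running total=36593.9 km
Leg 4 bearing: y=sinΔλ·cosφ2=-0.64242415, x=cosφ1·sinφ2-sinφ1·cosφ2·cosΔλ=0.27463140; θ=atan2(y, x)=-66.8537° <0 so +360° → 293.1463° ≈ 293.1°
Leg 5: φ1=0.0402682, φ2=1.1371501, Δφ=1.0968818, Δλ=-5.6518125 rad; a=sin²(Δφ/2)+cosφ1·cosφ2·sin²(Δλ/2)=0.3122825567; c=2·atan2(√a, √(1-a))=1.185930387; dist=6371·c=7555.562 ≈ 7555.6 km; running total=44149.5 km
Leg 5 bearing: y=sinΔλ·cosφ2=0.24801410, x=cosφ1·sinφ2-sinφ1·cosφ2·cosΔλ=0.89304964; θ=atan2(y, x)=15.5208° ≈ 15.5°
Leg 6: φ1=1.1371501, φ2=-0.1892618, Δφ=-1.3264118, Δλ=1.0767442 rad; a=sin²(Δφ/2)+cosφ1·cosφ2·sin²(Δλ/2)=0.4875143689; c=2·atan2(√a, √(1-a))=1.545822469; dist=6371·c=9848.435 ≈ 9848.4 km; running total=53997.9 km
Leg 6 bearing: y=sinΔλ·cosφ2=0.86469731, x=cosφ1·sinφ2-sinφ1·cosφ2·cosΔλ=-0.50167221; θ=atan2(y, x)=120.1211° ≈ 120.1°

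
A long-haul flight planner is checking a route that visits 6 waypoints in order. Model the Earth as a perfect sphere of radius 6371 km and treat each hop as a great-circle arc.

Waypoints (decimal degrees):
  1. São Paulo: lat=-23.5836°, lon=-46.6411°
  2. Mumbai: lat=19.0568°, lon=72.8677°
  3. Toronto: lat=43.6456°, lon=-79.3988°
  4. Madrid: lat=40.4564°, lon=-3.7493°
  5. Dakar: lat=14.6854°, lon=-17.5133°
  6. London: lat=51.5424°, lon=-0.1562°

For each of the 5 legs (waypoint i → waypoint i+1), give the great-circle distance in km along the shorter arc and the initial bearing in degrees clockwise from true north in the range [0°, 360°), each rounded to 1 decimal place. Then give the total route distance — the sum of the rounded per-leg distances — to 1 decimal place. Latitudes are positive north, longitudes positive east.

Leg 1: φ1=-0.4116115, φ2=0.3326039, Δφ=0.7442154, Δλ=2.0858220 rad; a=sin²(Δφ/2)+cosφ1·cosφ2·sin²(Δλ/2)=0.7786540939; c=2·atan2(√a, √(1-a))=2.161936633; dist=6371·c=13773.698 ≈ 13773.7 km; running total=13773.7 km
Leg 1 bearing: y=sinΔλ·cosφ2=0.82258467, x=cosφ1·sinφ2-sinφ1·cosφ2·cosΔλ=0.11296922; θ=atan2(y, x)=82.1802° ≈ 82.2°
Leg 2: φ1=0.3326039, φ2=0.7617594, Δφ=0.4291555, Δλ=-2.6575518 rad; a=sin²(Δφ/2)+cosφ1·cosφ2·sin²(Δλ/2)=0.6900197994; c=2·atan2(√a, √(1-a))=1.960635434; dist=6371·c=12491.208 ≈ 12491.2 km; running total=26264.9 km
Leg 2 bearing: y=sinΔλ·cosφ2=-0.33674484, x=cosφ1·sinφ2-sinφ1·cosφ2·cosΔλ=0.86149452; θ=atan2(y, x)=-21.3498° <0 so +360° → 338.6502° ≈ 338.7°
Leg 3: φ1=0.7617594, φ2=0.7060974, Δφ=-0.0556620, Δλ=1.3203329 rad; a=sin²(Δφ/2)+cosφ1·cosφ2·sin²(Δλ/2)=0.2078421432; c=2·atan2(√a, √(1-a))=0.946759734; dist=6371·c=6031.806 ≈ 6031.8 km; running total=32296.7 km
Leg 3 bearing: y=sinΔλ·cosφ2=0.73715809, x=cosφ1·sinφ2-sinφ1·cosφ2·cosΔλ=0.33937163; θ=atan2(y, x)=65.2797° ≈ 65.3°
Leg 4: φ1=0.7060974, φ2=0.2563086, Δφ=-0.4497888, Δλ=-0.2402271 rad; a=sin²(Δφ/2)+cosφ1·cosφ2·sin²(Δλ/2)=0.0602986481; c=2·atan2(√a, √(1-a))=0.496190201; dist=6371·c=3161.228 ≈ 3161.2 km; running total=35457.9 km
Leg 4 bearing: y=sinΔλ·cosφ2=-0.23015084, x=cosφ1·sinφ2-sinφ1·cosφ2·cosΔλ=-0.41675109; θ=atan2(y, x)=-151.0903° <0 so +360° → 208.9097° ≈ 208.9°
Leg 5: φ1=0.2563086, φ2=0.8995846, Δφ=0.6432760, Δλ=0.3029385 rad; a=sin²(Δφ/2)+cosφ1·cosφ2·sin²(Δλ/2)=0.1136301309; c=2·atan2(√a, √(1-a))=0.687650013; dist=6371·c=4381.018 ≈ 4381.0 km; running total=39838.9 km
Leg 5 bearing: y=sinΔλ·cosφ2=0.18553962, x=cosφ1·sinφ2-sinφ1·cosφ2·cosΔλ=0.60699946; θ=atan2(y, x)=16.9967° ≈ 17.0°

Leg 1: dist=13773.7 km, bearing=82.2°
Leg 2: dist=12491.2 km, bearing=338.7°
Leg 3: dist=6031.8 km, bearing=65.3°
Leg 4: dist=3161.2 km, bearing=208.9°
Leg 5: dist=4381.0 km, bearing=17.0°
Total: 39838.9 km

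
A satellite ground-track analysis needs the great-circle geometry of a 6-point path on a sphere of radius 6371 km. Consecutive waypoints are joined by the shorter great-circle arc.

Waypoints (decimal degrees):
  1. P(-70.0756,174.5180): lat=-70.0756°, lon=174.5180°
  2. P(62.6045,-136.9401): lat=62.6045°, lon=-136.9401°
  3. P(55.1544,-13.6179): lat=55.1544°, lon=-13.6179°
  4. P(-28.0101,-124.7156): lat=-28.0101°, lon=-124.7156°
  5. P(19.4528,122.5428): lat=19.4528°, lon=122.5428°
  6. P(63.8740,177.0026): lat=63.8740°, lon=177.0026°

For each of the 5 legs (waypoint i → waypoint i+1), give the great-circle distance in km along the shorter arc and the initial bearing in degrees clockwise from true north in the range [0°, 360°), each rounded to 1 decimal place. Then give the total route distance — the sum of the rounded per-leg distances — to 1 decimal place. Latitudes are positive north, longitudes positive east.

Leg 1: dist=15229.4 km, bearing=30.3°
Leg 2: dist=6032.5 km, bearing=36.0°
Leg 3: dist=13848.3 km, bearing=269.5°
Leg 4: dist=13184.2 km, bearing=278.0°
Leg 5: dist=6370.6 km, bearing=25.2°
Total: 54665.0 km

Leg 1: φ1=-1.2230499, φ2=1.0926547, Δφ=2.3157046, Δλ=-5.4359693 rad; a=sin²(Δφ/2)+cosφ1·cosφ2·sin²(Δλ/2)=0.8654462546; c=2·atan2(√a, √(1-a))=2.390425083; dist=6371·c=15229.398 ≈ 15229.4 km; running total=15229.4 km
Leg 1 bearing: y=sinΔλ·cosφ2=0.34483991, x=cosφ1·sinφ2-sinφ1·cosφ2·cosΔλ=0.58896653; θ=atan2(y, x)=30.3490° ≈ 30.3°
Leg 2: φ1=1.0926547, φ2=0.9626259, Δφ=-0.1300288, Δλ=2.1523784 rad; a=sin²(Δφ/2)+cosφ1·cosφ2·sin²(Δλ/2)=0.2078849253; c=2·atan2(√a, √(1-a))=0.946865166; dist=6371·c=6032.478 ≈ 6032.5 km; running total=21261.9 km
Leg 2 bearing: y=sinΔλ·cosφ2=0.47743109, x=cosφ1·sinφ2-sinφ1·cosφ2·cosΔλ=0.65630380; θ=atan2(y, x)=36.0342° ≈ 36.0°
Leg 3: φ1=0.9626259, φ2=-0.4888685, Δφ=-1.4514943, Δλ=-1.9390207 rad; a=sin²(Δφ/2)+cosφ1·cosφ2·sin²(Δλ/2)=0.7834991891; c=2·atan2(√a, √(1-a))=2.173653604; dist=6371·c=13848.347 ≈ 13848.3 km; running total=35110.2 km
Leg 3 bearing: y=sinΔλ·cosφ2=-0.82368461, x=cosφ1·sinφ2-sinφ1·cosφ2·cosΔλ=-0.00751639; θ=atan2(y, x)=-90.5228° <0 so +360° → 269.4772° ≈ 269.5°
Leg 4: φ1=-0.4888685, φ2=0.3395154, Δφ=0.8283839, Δλ=4.3154732 rad; a=sin²(Δφ/2)+cosφ1·cosφ2·sin²(Δλ/2)=0.7391058986; c=2·atan2(√a, √(1-a))=2.069413797; dist=6371·c=13184.235 ≈ 13184.2 km; running total=48294.4 km
Leg 4 bearing: y=sinΔλ·cosφ2=-0.86961165, x=cosφ1·sinφ2-sinφ1·cosφ2·cosΔλ=0.12283753; θ=atan2(y, x)=-81.9598° <0 so +360° → 278.0402° ≈ 278.0°
Leg 5: φ1=0.3395154, φ2=1.1148116, Δφ=0.7752962, Δλ=0.9505028 rad; a=sin²(Δφ/2)+cosφ1·cosφ2·sin²(Δλ/2)=0.2298227255; c=2·atan2(√a, √(1-a))=0.999937913; dist=6371·c=6370.604 ≈ 6370.6 km; running total=54665.0 km
Leg 5 bearing: y=sinΔλ·cosφ2=0.35831353, x=cosφ1·sinφ2-sinφ1·cosφ2·cosΔλ=0.76133329; θ=atan2(y, x)=25.2035° ≈ 25.2°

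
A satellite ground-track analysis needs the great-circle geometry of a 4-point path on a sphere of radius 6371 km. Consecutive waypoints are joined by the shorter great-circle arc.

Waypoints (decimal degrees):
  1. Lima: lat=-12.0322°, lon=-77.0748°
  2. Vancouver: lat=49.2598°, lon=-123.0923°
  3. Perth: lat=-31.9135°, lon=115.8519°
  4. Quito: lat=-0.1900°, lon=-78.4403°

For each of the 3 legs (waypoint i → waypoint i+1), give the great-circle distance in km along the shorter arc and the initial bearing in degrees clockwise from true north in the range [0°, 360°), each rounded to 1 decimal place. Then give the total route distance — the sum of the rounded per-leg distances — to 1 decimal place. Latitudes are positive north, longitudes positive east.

Leg 1: φ1=-0.2100015, φ2=0.8597457, Δφ=1.0697472, Δλ=-0.8031569 rad; a=sin²(Δφ/2)+cosφ1·cosφ2·sin²(Δλ/2)=0.3573457488; c=2·atan2(√a, √(1-a))=1.281468033; dist=6371·c=8164.233 ≈ 8164.2 km; running total=8164.2 km
Leg 1 bearing: y=sinΔλ·cosφ2=-0.46960130, x=cosφ1·sinφ2-sinφ1·cosφ2·cosΔλ=0.83550803; θ=atan2(y, x)=-29.3384° <0 so +360° → 330.6616° ≈ 330.7°
Leg 2: φ1=0.8597457, φ2=-0.5569957, Δφ=-1.4167413, Δλ=4.1703630 rad; a=sin²(Δφ/2)+cosφ1·cosφ2·sin²(Δλ/2)=0.8431608595; c=2·atan2(√a, √(1-a))=2.327215771; dist=6371·c=14826.692 ≈ 14826.7 km; running total=22990.9 km
Leg 2 bearing: y=sinΔλ·cosφ2=-0.72717790, x=cosφ1·sinφ2-sinφ1·cosφ2·cosΔλ=-0.01322101; θ=atan2(y, x)=-91.0416° <0 so +360° → 268.9584° ≈ 269.0°
Leg 3: φ1=-0.5569957, φ2=-0.0033161, Δφ=0.5536795, Δλ=-3.3910386 rad; a=sin²(Δφ/2)+cosφ1·cosφ2·sin²(Δλ/2)=0.9104086150; c=2·atan2(√a, √(1-a))=2.533636626; dist=6371·c=16141.799 ≈ 16141.8 km; running total=39132.7 km
Leg 3 bearing: y=sinΔλ·cosφ2=0.24686574, x=cosφ1·sinφ2-sinφ1·cosφ2·cosΔλ=-0.51508871; θ=atan2(y, x)=154.3931° ≈ 154.4°

Leg 1: dist=8164.2 km, bearing=330.7°
Leg 2: dist=14826.7 km, bearing=269.0°
Leg 3: dist=16141.8 km, bearing=154.4°
Total: 39132.7 km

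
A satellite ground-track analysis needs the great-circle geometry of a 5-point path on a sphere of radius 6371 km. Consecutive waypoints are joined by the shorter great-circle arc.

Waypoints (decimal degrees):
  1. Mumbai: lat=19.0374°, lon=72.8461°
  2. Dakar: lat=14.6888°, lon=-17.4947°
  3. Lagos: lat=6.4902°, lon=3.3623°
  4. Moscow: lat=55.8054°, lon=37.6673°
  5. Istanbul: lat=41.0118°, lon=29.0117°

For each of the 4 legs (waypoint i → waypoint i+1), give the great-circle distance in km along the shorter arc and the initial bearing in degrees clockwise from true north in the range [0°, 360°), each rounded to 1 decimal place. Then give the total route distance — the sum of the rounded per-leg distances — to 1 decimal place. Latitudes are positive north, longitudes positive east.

Leg 1: φ1=0.3322653, φ2=0.2563679, Δφ=-0.0758974, Δλ=-1.5767444 rad; a=sin²(Δφ/2)+cosφ1·cosφ2·sin²(Δλ/2)=0.4613642647; c=2·atan2(√a, √(1-a))=1.493447752; dist=6371·c=9514.756 ≈ 9514.8 km; running total=9514.8 km
Leg 1 bearing: y=sinΔλ·cosφ2=-0.96730023, x=cosφ1·sinφ2-sinφ1·cosφ2·cosΔλ=0.24157689; θ=atan2(y, x)=-75.9776° <0 so +360° → 284.0224° ≈ 284.0°
Leg 2: φ1=0.2563679, φ2=0.1132754, Δφ=-0.1430926, Δλ=0.3640233 rad; a=sin²(Δφ/2)+cosφ1·cosφ2·sin²(Δλ/2)=0.0366002410; c=2·atan2(√a, √(1-a))=0.384997110; dist=6371·c=2452.817 ≈ 2452.8 km; running total=11967.6 km
Leg 2 bearing: y=sinΔλ·cosφ2=0.35375502, x=cosφ1·sinφ2-sinφ1·cosφ2·cosΔλ=-0.12609536; θ=atan2(y, x)=109.6185° ≈ 109.6°
Leg 3: φ1=0.1132754, φ2=0.9739880, Δφ=0.8607126, Δλ=0.5987352 rad; a=sin²(Δφ/2)+cosφ1·cosφ2·sin²(Δλ/2)=0.2226187767; c=2·atan2(√a, √(1-a))=0.982718906; dist=6371·c=6260.902 ≈ 6260.9 km; running total=18228.5 km
Leg 3 bearing: y=sinΔλ·cosφ2=0.31674521, x=cosφ1·sinφ2-sinφ1·cosφ2·cosΔλ=0.76935759; θ=atan2(y, x)=22.3770° ≈ 22.4°
Leg 4: φ1=0.9739880, φ2=0.7157909, Δφ=-0.2581970, Δλ=-0.1510687 rad; a=sin²(Δφ/2)+cosφ1·cosφ2·sin²(Δλ/2)=0.0189889778; c=2·atan2(√a, √(1-a))=0.276480769; dist=6371·c=1761.459 ≈ 1761.5 km; running total=19990.0 km
Leg 4 bearing: y=sinΔλ·cosφ2=-0.11355950, x=cosφ1·sinφ2-sinφ1·cosφ2·cosΔλ=-0.24822938; θ=atan2(y, x)=-155.4169° <0 so +360° → 204.5831° ≈ 204.6°

Leg 1: dist=9514.8 km, bearing=284.0°
Leg 2: dist=2452.8 km, bearing=109.6°
Leg 3: dist=6260.9 km, bearing=22.4°
Leg 4: dist=1761.5 km, bearing=204.6°
Total: 19990.0 km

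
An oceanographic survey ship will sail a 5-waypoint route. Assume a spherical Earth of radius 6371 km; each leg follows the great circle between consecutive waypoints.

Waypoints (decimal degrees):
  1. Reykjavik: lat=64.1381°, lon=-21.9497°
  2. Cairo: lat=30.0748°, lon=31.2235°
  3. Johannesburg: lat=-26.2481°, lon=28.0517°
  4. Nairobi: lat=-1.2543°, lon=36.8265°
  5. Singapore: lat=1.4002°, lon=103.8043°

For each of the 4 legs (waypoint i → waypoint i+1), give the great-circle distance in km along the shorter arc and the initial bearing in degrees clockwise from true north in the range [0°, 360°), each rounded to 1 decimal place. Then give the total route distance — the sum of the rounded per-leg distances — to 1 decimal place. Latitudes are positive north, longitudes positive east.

Leg 1: dist=5267.8 km, bearing=109.7°
Leg 2: dist=6271.9 km, bearing=183.4°
Leg 3: dist=2933.4 km, bearing=20.1°
Leg 4: dist=7452.8 km, bearing=87.9°
Total: 21925.9 km

Leg 1: φ1=1.1194210, φ2=0.5249043, Δφ=-0.5945167, Δλ=0.9280474 rad; a=sin²(Δφ/2)+cosφ1·cosφ2·sin²(Δλ/2)=0.1613996236; c=2·atan2(√a, √(1-a))=0.826844753; dist=6371·c=5267.828 ≈ 5267.8 km; running total=5267.8 km
Leg 1 bearing: y=sinΔλ·cosφ2=0.69268789, x=cosφ1·sinφ2-sinφ1·cosφ2·cosΔλ=-0.24815847; θ=atan2(y, x)=109.7103° ≈ 109.7°
Leg 2: φ1=0.5249043, φ2=-0.4581158, Δφ=-0.9830200, Δλ=-0.0553584 rad; a=sin²(Δφ/2)+cosφ1·cosφ2·sin²(Δλ/2)=0.2233385448; c=2·atan2(√a, √(1-a))=0.984448103; dist=6371·c=6271.919 ≈ 6271.9 km; running total=11539.7 km
Leg 2 bearing: y=sinΔλ·cosφ2=-0.04962485, x=cosφ1·sinφ2-sinφ1·cosφ2·cosΔλ=-0.83148730; θ=atan2(y, x)=-176.5845° <0 so +360° → 183.4155° ≈ 183.4°
Leg 3: φ1=-0.4581158, φ2=-0.0218917, Δφ=0.4362241, Δλ=0.1531492 rad; a=sin²(Δφ/2)+cosφ1·cosφ2·sin²(Δλ/2)=0.0520707624; c=2·atan2(√a, √(1-a))=0.460436846; dist=6371·c=2933.443 ≈ 2933.4 km; running total=14473.1 km
Leg 3 bearing: y=sinΔλ·cosφ2=0.15251462, x=cosφ1·sinφ2-sinφ1·cosφ2·cosΔλ=0.41734504; θ=atan2(y, x)=20.0743° ≈ 20.1°
Leg 4: φ1=-0.0218917, φ2=0.0244381, Δφ=0.0463298, Δλ=1.1689831 rad; a=sin²(Δφ/2)+cosφ1·cosφ2·sin²(Δλ/2)=0.3048287963; c=2·atan2(√a, √(1-a))=1.169792852; dist=6371·c=7452.750 ≈ 7452.8 km; running total=21925.9 km
Leg 4 bearing: y=sinΔλ·cosφ2=0.92007858, x=cosφ1·sinφ2-sinφ1·cosφ2·cosΔλ=0.03298813; θ=atan2(y, x)=87.9466° ≈ 87.9°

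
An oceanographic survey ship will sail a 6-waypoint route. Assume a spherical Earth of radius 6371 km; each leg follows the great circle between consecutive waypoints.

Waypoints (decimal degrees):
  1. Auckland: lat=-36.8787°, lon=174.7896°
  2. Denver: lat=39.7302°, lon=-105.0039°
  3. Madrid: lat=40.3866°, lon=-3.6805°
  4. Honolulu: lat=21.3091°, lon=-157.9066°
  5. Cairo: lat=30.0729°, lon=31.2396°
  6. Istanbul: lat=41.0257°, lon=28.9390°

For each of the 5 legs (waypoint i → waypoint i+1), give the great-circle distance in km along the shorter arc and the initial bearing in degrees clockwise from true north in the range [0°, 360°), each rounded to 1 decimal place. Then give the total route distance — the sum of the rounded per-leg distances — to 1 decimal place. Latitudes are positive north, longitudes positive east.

Leg 1: φ1=-0.6436547, φ2=0.6934228, Δφ=1.3370775, Δλ=-4.8833178 rad; a=sin²(Δφ/2)+cosφ1·cosφ2·sin²(Δλ/2)=0.6394709625; c=2·atan2(√a, √(1-a))=1.853488451; dist=6371·c=11808.575 ≈ 11808.6 km; running total=11808.6 km
Leg 1 bearing: y=sinΔλ·cosφ2=0.75785536, x=cosφ1·sinφ2-sinφ1·cosφ2·cosΔλ=0.58978526; θ=atan2(y, x)=52.1089° ≈ 52.1°
Leg 2: φ1=0.6934228, φ2=0.7048791, Δφ=0.0114563, Δλ=1.7684269 rad; a=sin²(Δφ/2)+cosφ1·cosφ2·sin²(Δλ/2)=0.3504351453; c=2·atan2(√a, √(1-a))=1.267015855; dist=6371·c=8072.158 ≈ 8072.2 km; running total=19880.8 km
Leg 2 bearing: y=sinΔλ·cosφ2=0.74686323, x=cosφ1·sinφ2-sinφ1·cosφ2·cosΔλ=0.59389960; θ=atan2(y, x)=51.5086° ≈ 51.5°
Leg 3: φ1=0.7048791, φ2=0.3719140, Δφ=-0.3329652, Δλ=-2.6917532 rad; a=sin²(Δφ/2)+cosφ1·cosφ2·sin²(Δλ/2)=0.7017797669; c=2·atan2(√a, √(1-a))=1.986200250; dist=6371·c=12654.082 ≈ 12654.1 km; running total=32534.9 km
Leg 3 bearing: y=sinΔλ·cosφ2=-0.40509376, x=cosφ1·sinφ2-sinφ1·cosφ2·cosΔλ=0.82038939; θ=atan2(y, x)=-26.2793° <0 so +360° → 333.7207° ≈ 333.7°
Leg 4: φ1=0.3719140, φ2=0.5248711, Δφ=0.1529572, Δλ=3.3012240 rad; a=sin²(Δφ/2)+cosφ1·cosφ2·sin²(Δλ/2)=0.8069373542; c=2·atan2(√a, √(1-a))=2.231756006; dist=6371·c=14218.518 ≈ 14218.5 km; running total=46753.4 km
Leg 4 bearing: y=sinΔλ·cosφ2=-0.13755715, x=cosφ1·sinφ2-sinφ1·cosφ2·cosΔλ=0.77732610; θ=atan2(y, x)=-10.0353° <0 so +360° → 349.9647° ≈ 350.0°
Leg 5: φ1=0.5248711, φ2=0.7160335, Δφ=0.1911624, Δλ=-0.0401530 rad; a=sin²(Δφ/2)+cosφ1·cosφ2·sin²(Δλ/2)=0.0093710928; c=2·atan2(√a, √(1-a))=0.193912479; dist=6371·c=1235.416 ≈ 1235.4 km; running total=47988.8 km
Leg 5 bearing: y=sinΔλ·cosφ2=-0.03028393, x=cosφ1·sinφ2-sinφ1·cosφ2·cosΔλ=0.19030498; θ=atan2(y, x)=-9.0419° <0 so +360° → 350.9581° ≈ 351.0°

Leg 1: dist=11808.6 km, bearing=52.1°
Leg 2: dist=8072.2 km, bearing=51.5°
Leg 3: dist=12654.1 km, bearing=333.7°
Leg 4: dist=14218.5 km, bearing=350.0°
Leg 5: dist=1235.4 km, bearing=351.0°
Total: 47988.8 km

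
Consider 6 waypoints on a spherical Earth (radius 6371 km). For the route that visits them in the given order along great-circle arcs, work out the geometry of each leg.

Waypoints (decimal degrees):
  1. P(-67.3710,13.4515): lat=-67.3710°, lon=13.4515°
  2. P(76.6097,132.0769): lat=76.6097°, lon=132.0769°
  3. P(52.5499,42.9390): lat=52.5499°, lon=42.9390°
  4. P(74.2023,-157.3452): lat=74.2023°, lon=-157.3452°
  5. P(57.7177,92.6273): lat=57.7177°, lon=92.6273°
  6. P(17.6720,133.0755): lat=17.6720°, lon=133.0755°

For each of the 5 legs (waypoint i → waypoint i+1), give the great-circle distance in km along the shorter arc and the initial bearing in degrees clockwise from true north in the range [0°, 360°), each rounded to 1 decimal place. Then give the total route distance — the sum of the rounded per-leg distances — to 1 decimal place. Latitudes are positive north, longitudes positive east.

Leg 1: φ1=-1.1758458, φ2=1.3370915, Δφ=2.5129373, Δλ=2.0704038 rad; a=sin²(Δφ/2)+cosφ1·cosφ2·sin²(Δλ/2)=0.9703059002; c=2·atan2(√a, √(1-a))=2.795224304; dist=6371·c=17808.374 ≈ 17808.4 km; running total=17808.4 km
Leg 1 bearing: y=sinΔλ·cosφ2=0.20327695, x=cosφ1·sinφ2-sinφ1·cosφ2·cosΔλ=0.27189689; θ=atan2(y, x)=36.7827° ≈ 36.8°
Leg 2: φ1=1.3370915, φ2=0.9171688, Δφ=-0.4199227, Δλ=-1.5557498 rad; a=sin²(Δφ/2)+cosφ1·cosφ2·sin²(Δλ/2)=0.1127898335; c=2·atan2(√a, √(1-a))=0.684997968; dist=6371·c=4364.122 ≈ 4364.1 km; running total=22172.5 km
Leg 2 bearing: y=sinΔλ·cosφ2=-0.60800142, x=cosφ1·sinφ2-sinφ1·cosφ2·cosΔλ=0.17494977; θ=atan2(y, x)=-73.9471° <0 so +360° → 286.0529° ≈ 286.1°
Leg 3: φ1=0.9171688, φ2=1.2950744, Δφ=0.3779057, Δλ=-3.4956187 rad; a=sin²(Δφ/2)+cosφ1·cosφ2·sin²(Δλ/2)=0.1956892369; c=2·atan2(√a, √(1-a))=0.916474189; dist=6371·c=5838.857 ≈ 5838.9 km; running total=28011.4 km
Leg 3 bearing: y=sinΔλ·cosφ2=0.09437991, x=cosφ1·sinφ2-sinφ1·cosφ2·cosΔλ=0.78782756; θ=atan2(y, x)=6.8313° ≈ 6.8°
Leg 4: φ1=1.2950744, φ2=1.0073639, Δφ=-0.2877105, Δλ=4.3628432 rad; a=sin²(Δφ/2)+cosφ1·cosφ2·sin²(Δλ/2)=0.1181508767; c=2·atan2(√a, √(1-a))=0.701773838; dist=6371·c=4471.001 ≈ 4471.0 km; running total=32482.4 km
Leg 4 bearing: y=sinΔλ·cosφ2=-0.50179383, x=cosφ1·sinφ2-sinφ1·cosφ2·cosΔλ=0.40616246; θ=atan2(y, x)=-51.0126° <0 so +360° → 308.9874° ≈ 309.0°
Leg 5: φ1=1.0073639, φ2=0.3084346, Δφ=-0.6989293, Δλ=0.7059543 rad; a=sin²(Δφ/2)+cosφ1·cosφ2·sin²(Δλ/2)=0.1780481244; c=2·atan2(√a, √(1-a))=0.871206714; dist=6371·c=5550.458 ≈ 5550.5 km; running total=38032.9 km
Leg 5 bearing: y=sinΔλ·cosφ2=0.61814528, x=cosφ1·sinφ2-sinφ1·cosφ2·cosΔλ=-0.45087068; θ=atan2(y, x)=126.1067° ≈ 126.1°

Leg 1: dist=17808.4 km, bearing=36.8°
Leg 2: dist=4364.1 km, bearing=286.1°
Leg 3: dist=5838.9 km, bearing=6.8°
Leg 4: dist=4471.0 km, bearing=309.0°
Leg 5: dist=5550.5 km, bearing=126.1°
Total: 38032.9 km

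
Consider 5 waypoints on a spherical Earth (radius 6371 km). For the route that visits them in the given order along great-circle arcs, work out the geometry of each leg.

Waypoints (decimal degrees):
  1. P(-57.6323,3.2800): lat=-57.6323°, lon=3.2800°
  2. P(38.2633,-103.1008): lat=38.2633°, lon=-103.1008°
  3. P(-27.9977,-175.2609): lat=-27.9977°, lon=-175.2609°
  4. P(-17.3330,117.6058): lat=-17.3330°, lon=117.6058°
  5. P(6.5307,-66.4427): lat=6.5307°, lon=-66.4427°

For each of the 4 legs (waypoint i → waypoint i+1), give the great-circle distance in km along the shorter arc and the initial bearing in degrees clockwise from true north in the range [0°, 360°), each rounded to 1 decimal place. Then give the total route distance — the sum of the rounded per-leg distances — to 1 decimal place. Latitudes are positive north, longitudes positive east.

Leg 1: dist=14445.5 km, bearing=280.9°
Leg 2: dist=10507.0 km, bearing=237.5°
Leg 3: dist=6909.1 km, bearing=264.2°
Leg 4: dist=18736.0 km, bearing=159.4°
Total: 50597.6 km

Leg 1: φ1=-1.0058734, φ2=0.6678206, Δφ=1.6736940, Δλ=-1.8566952 rad; a=sin²(Δφ/2)+cosφ1·cosφ2·sin²(Δλ/2)=0.8208021630; c=2·atan2(√a, √(1-a))=2.267384359; dist=6371·c=14445.506 ≈ 14445.5 km; running total=14445.5 km
Leg 1 bearing: y=sinΔλ·cosφ2=-0.75330187, x=cosφ1·sinφ2-sinφ1·cosφ2·cosΔλ=0.14449977; θ=atan2(y, x)=-79.1413° <0 so +360° → 280.8587° ≈ 280.9°
Leg 2: φ1=0.6678206, φ2=-0.4886520, Δφ=-1.1564726, Δλ=-1.2594313 rad; a=sin²(Δφ/2)+cosφ1·cosφ2·sin²(Δλ/2)=0.5391590372; c=2·atan2(√a, √(1-a))=1.649194687; dist=6371·c=10507.019 ≈ 10507.0 km; running total=24952.5 km
Leg 2 bearing: y=sinΔλ·cosφ2=-0.84051013, x=cosφ1·sinφ2-sinφ1·cosφ2·cosΔλ=-0.53610541; θ=atan2(y, x)=-122.5311° <0 so +360° → 237.4689° ≈ 237.5°
Leg 3: φ1=-0.4886520, φ2=-0.3025179, Δφ=0.1861341, Δλ=5.1114882 rad; a=sin²(Δφ/2)+cosφ1·cosφ2·sin²(Δλ/2)=0.2663068209; c=2·atan2(√a, √(1-a))=1.084464298; dist=6371·c=6909.122 ≈ 6909.1 km; running total=31861.6 km
Leg 3 bearing: y=sinΔλ·cosφ2=-0.87956953, x=cosφ1·sinφ2-sinφ1·cosφ2·cosΔλ=-0.08892375; θ=atan2(y, x)=-95.7729° <0 so +360° → 264.2271° ≈ 264.2°
Leg 4: φ1=-0.3025179, φ2=0.1139822, Δφ=0.4165001, Δλ=-3.2122523 rad; a=sin²(Δφ/2)+cosφ1·cosφ2·sin²(Δλ/2)=0.9899565728; c=2·atan2(√a, √(1-a))=2.940821820; dist=6371·c=18735.976 ≈ 18736.0 km; running total=50597.6 km
Leg 4 bearing: y=sinΔλ·cosφ2=0.07014275, x=cosφ1·sinφ2-sinφ1·cosφ2·cosΔλ=-0.18668214; θ=atan2(y, x)=159.4071° ≈ 159.4°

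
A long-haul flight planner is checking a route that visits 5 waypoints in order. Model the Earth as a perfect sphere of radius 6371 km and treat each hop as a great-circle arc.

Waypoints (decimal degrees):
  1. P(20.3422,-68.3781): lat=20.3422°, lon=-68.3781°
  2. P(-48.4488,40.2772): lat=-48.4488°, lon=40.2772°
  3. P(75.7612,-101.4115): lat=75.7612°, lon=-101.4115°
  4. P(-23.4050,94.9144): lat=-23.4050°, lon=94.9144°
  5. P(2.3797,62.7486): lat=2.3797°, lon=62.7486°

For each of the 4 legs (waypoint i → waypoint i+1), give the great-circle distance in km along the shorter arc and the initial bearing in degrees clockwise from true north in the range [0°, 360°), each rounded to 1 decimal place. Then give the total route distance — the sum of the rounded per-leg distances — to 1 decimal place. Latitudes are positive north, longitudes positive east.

Leg 1: φ1=0.3550384, φ2=-0.8455911, Δφ=-1.2006294, Δλ=1.8963927 rad; a=sin²(Δφ/2)+cosφ1·cosφ2·sin²(Δλ/2)=0.7295436793; c=2·atan2(√a, √(1-a))=2.047763955; dist=6371·c=13046.304 ≈ 13046.3 km; running total=13046.3 km
Leg 1 bearing: y=sinΔλ·cosφ2=0.62843993, x=cosφ1·sinφ2-sinφ1·cosφ2·cosΔλ=-0.62793475; θ=atan2(y, x)=134.9770° ≈ 135.0°
Leg 2: φ1=-0.8455911, φ2=1.3222824, Δφ=2.1678735, Δλ=-2.4729343 rad; a=sin²(Δφ/2)+cosφ1·cosφ2·sin²(Δλ/2)=0.9266926613; c=2·atan2(√a, √(1-a))=2.593241747; dist=6371·c=16521.543 ≈ 16521.5 km; running total=29567.8 km
Leg 2 bearing: y=sinΔλ·cosφ2=-0.15248129, x=cosφ1·sinφ2-sinφ1·cosφ2·cosΔλ=0.49848064; θ=atan2(y, x)=-17.0085° <0 so +360° → 342.9915° ≈ 343.0°
Leg 3: φ1=1.3222824, φ2=-0.4084943, Δφ=-1.7307767, Δλ=3.4265334 rad; a=sin²(Δφ/2)+cosφ1·cosφ2·sin²(Δλ/2)=0.8008245035; c=2·atan2(√a, √(1-a))=2.216360291; dist=6371·c=14120.431 ≈ 14120.4 km; running total=43688.2 km
Leg 3 bearing: y=sinΔλ·cosφ2=-0.25797159, x=cosφ1·sinφ2-sinφ1·cosφ2·cosΔλ=0.75595577; θ=atan2(y, x)=-18.8423° <0 so +360° → 341.1577° ≈ 341.2°
Leg 4: φ1=-0.4084943, φ2=0.0415336, Δφ=0.4500279, Δλ=-0.5613991 rad; a=sin²(Δφ/2)+cosφ1·cosφ2·sin²(Δλ/2)=0.1201516991; c=2·atan2(√a, √(1-a))=0.707949906; dist=6371·c=4510.349 ≈ 4510.3 km; running total=48198.5 km
Leg 4 bearing: y=sinΔλ·cosφ2=-0.53191197, x=cosφ1·sinφ2-sinφ1·cosφ2·cosΔλ=0.37407316; θ=atan2(y, x)=-54.8828° <0 so +360° → 305.1172° ≈ 305.1°

Leg 1: dist=13046.3 km, bearing=135.0°
Leg 2: dist=16521.5 km, bearing=343.0°
Leg 3: dist=14120.4 km, bearing=341.2°
Leg 4: dist=4510.3 km, bearing=305.1°
Total: 48198.5 km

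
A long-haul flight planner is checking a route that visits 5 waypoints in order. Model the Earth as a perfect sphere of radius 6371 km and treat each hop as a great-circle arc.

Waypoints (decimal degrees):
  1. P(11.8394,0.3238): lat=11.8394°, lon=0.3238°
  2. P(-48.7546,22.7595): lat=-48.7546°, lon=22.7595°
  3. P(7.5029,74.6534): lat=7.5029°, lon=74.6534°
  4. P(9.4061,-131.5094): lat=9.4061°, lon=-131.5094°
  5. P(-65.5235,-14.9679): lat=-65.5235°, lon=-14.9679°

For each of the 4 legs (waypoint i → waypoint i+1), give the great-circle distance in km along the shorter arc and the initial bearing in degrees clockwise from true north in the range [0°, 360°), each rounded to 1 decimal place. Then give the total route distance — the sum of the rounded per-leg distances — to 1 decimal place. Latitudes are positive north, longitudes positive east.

Leg 1: φ1=0.2066365, φ2=-0.8509283, Δφ=-1.0575648, Δλ=0.3915768 rad; a=sin²(Δφ/2)+cosφ1·cosφ2·sin²(Δλ/2)=0.2789228899; c=2·atan2(√a, √(1-a))=1.112797325; dist=6371·c=7089.632 ≈ 7089.6 km; running total=7089.6 km
Leg 1 bearing: y=sinΔλ·cosφ2=0.25161390, x=cosφ1·sinφ2-sinφ1·cosφ2·cosΔλ=-0.86092398; θ=atan2(y, x)=163.7085° ≈ 163.7°
Leg 2: φ1=-0.8509283, φ2=0.1309503, Δφ=0.9818786, Δλ=0.9057194 rad; a=sin²(Δφ/2)+cosφ1·cosφ2·sin²(Δλ/2)=0.3474024168; c=2·atan2(√a, √(1-a))=1.260652960; dist=6371·c=8031.620 ≈ 8031.6 km; running total=15121.2 km
Leg 2 bearing: y=sinΔλ·cosφ2=0.78013235, x=cosφ1·sinφ2-sinφ1·cosφ2·cosΔλ=0.54612217; θ=atan2(y, x)=55.0065° ≈ 55.0°
Leg 3: φ1=0.1309503, φ2=0.1641674, Δφ=0.0332171, Δλ=-3.5982197 rad; a=sin²(Δφ/2)+cosφ1·cosφ2·sin²(Δλ/2)=0.9282778386; c=2·atan2(√a, √(1-a))=2.599354226; dist=6371·c=16560.486 ≈ 16560.5 km; running total=31681.7 km
Leg 3 bearing: y=sinΔλ·cosφ2=0.43499489, x=cosφ1·sinφ2-sinφ1·cosφ2·cosΔλ=0.27765414; θ=atan2(y, x)=57.4502° ≈ 57.5°
Leg 4: φ1=0.1641674, φ2=-1.1436008, Δφ=-1.3077682, Δλ=2.0340329 rad; a=sin²(Δφ/2)+cosφ1·cosφ2·sin²(Δλ/2)=0.6656958198; c=2·atan2(√a, √(1-a))=1.908574507; dist=6371·c=12159.528 ≈ 12159.5 km; running total=43841.2 km
Leg 4 bearing: y=sinΔλ·cosφ2=0.37065519, x=cosφ1·sinφ2-sinφ1·cosφ2·cosΔλ=-0.86763720; θ=atan2(y, x)=156.8678° ≈ 156.9°

Leg 1: dist=7089.6 km, bearing=163.7°
Leg 2: dist=8031.6 km, bearing=55.0°
Leg 3: dist=16560.5 km, bearing=57.5°
Leg 4: dist=12159.5 km, bearing=156.9°
Total: 43841.2 km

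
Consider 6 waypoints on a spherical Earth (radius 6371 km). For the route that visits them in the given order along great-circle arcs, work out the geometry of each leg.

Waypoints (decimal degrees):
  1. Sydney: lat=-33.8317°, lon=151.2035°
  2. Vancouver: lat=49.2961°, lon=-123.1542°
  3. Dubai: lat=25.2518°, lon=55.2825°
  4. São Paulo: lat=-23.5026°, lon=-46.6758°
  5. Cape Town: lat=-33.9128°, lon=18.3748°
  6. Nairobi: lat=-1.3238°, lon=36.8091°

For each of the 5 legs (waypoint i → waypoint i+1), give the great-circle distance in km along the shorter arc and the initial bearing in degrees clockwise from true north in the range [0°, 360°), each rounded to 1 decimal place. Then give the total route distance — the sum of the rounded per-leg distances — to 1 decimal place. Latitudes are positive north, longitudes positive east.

Leg 1: φ1=-0.5904746, φ2=0.8603793, Δφ=1.4508538, Δλ=-4.7884452 rad; a=sin²(Δφ/2)+cosφ1·cosφ2·sin²(Δλ/2)=0.6904543456; c=2·atan2(√a, √(1-a))=1.961575205; dist=6371·c=12497.196 ≈ 12497.2 km; running total=12497.2 km
Leg 1 bearing: y=sinΔλ·cosφ2=0.65026472, x=cosφ1·sinφ2-sinφ1·cosφ2·cosΔλ=0.65731603; θ=atan2(y, x)=44.6910° ≈ 44.7°
Leg 2: φ1=0.8603793, φ2=0.4407271, Δφ=-0.4196522, Δλ=3.1143079 rad; a=sin²(Δφ/2)+cosφ1·cosφ2·sin²(Δλ/2)=0.6331065685; c=2·atan2(√a, √(1-a))=1.840258584; dist=6371·c=11724.287 ≈ 11724.3 km; running total=24221.5 km
Leg 2 bearing: y=sinΔλ·cosφ2=0.02467439, x=cosφ1·sinφ2-sinφ1·cosφ2·cosΔλ=0.96359833; θ=atan2(y, x)=1.4668° ≈ 1.5°
Leg 3: φ1=0.4407271, φ2=-0.4101978, Δφ=-0.8509248, Δλ=-1.7795080 rad; a=sin²(Δφ/2)+cosφ1·cosφ2·sin²(Δλ/2)=0.6709883609; c=2·atan2(√a, √(1-a))=1.919815969; dist=6371·c=12231.148 ≈ 12231.1 km; running total=36452.6 km
Leg 3 bearing: y=sinΔλ·cosφ2=-0.89714094, x=cosφ1·sinφ2-sinφ1·cosφ2·cosΔλ=-0.27962485; θ=atan2(y, x)=-107.3114° <0 so +360° → 252.6886° ≈ 252.7°
Leg 4: φ1=-0.4101978, φ2=-0.5918900, Δφ=-0.1816923, Δλ=1.1353472 rad; a=sin²(Δφ/2)+cosφ1·cosφ2·sin²(Δλ/2)=0.2282407957; c=2·atan2(√a, √(1-a))=0.996173289; dist=6371·c=6346.620 ≈ 6346.6 km; running total=42799.2 km
Leg 4 bearing: y=sinΔλ·cosφ2=0.75244310, x=cosφ1·sinφ2-sinφ1·cosφ2·cosΔλ=-0.37204452; θ=atan2(y, x)=116.3100° ≈ 116.3°
Leg 5: φ1=-0.5918900, φ2=-0.0231047, Δφ=0.5687853, Δλ=0.3217392 rad; a=sin²(Δφ/2)+cosφ1·cosφ2·sin²(Δλ/2)=0.1000084711; c=2·atan2(√a, √(1-a))=0.643529345; dist=6371·c=4099.925 ≈ 4099.9 km; running total=46899.1 km
Leg 5 bearing: y=sinΔλ·cosφ2=0.31613262, x=cosφ1·sinφ2-sinφ1·cosφ2·cosΔλ=0.50998752; θ=atan2(y, x)=31.7941° ≈ 31.8°

Leg 1: dist=12497.2 km, bearing=44.7°
Leg 2: dist=11724.3 km, bearing=1.5°
Leg 3: dist=12231.1 km, bearing=252.7°
Leg 4: dist=6346.6 km, bearing=116.3°
Leg 5: dist=4099.9 km, bearing=31.8°
Total: 46899.1 km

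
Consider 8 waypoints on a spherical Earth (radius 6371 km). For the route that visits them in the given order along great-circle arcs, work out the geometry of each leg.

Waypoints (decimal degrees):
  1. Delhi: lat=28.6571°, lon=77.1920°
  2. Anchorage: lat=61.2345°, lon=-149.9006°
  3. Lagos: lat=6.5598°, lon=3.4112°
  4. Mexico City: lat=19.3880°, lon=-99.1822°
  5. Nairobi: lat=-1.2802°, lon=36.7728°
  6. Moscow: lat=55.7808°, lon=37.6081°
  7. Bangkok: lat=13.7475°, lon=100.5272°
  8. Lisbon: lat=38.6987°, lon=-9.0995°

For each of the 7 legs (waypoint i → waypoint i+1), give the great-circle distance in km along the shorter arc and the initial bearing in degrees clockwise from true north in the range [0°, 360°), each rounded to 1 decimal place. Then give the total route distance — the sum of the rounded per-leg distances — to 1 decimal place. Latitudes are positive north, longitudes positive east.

Leg 1: φ1=0.5001607, φ2=1.0687436, Δφ=0.5685829, Δλ=-3.9635136 rad; a=sin²(Δφ/2)+cosφ1·cosφ2·sin²(Δλ/2)=0.4335536039; c=2·atan2(√a, √(1-a))=1.437509234; dist=6371·c=9158.371 ≈ 9158.4 km; running total=9158.4 km
Leg 1 bearing: y=sinΔλ·cosφ2=0.35247633, x=cosφ1·sinφ2-sinφ1·cosφ2·cosΔλ=0.92633684; θ=atan2(y, x)=20.8321° ≈ 20.8°
Leg 2: φ1=1.0687436, φ2=0.1144901, Δφ=-0.9542535, Δλ=2.6757957 rad; a=sin²(Δφ/2)+cosφ1·cosφ2·sin²(Δλ/2)=0.6635003030; c=2·atan2(√a, √(1-a))=1.903924271; dist=6371·c=12129.902 ≈ 12129.9 km; running total=21288.3 km
Leg 2 bearing: y=sinΔλ·cosφ2=0.44619459, x=cosφ1·sinφ2-sinφ1·cosφ2·cosΔλ=0.83305522; θ=atan2(y, x)=28.1740° ≈ 28.2°
Leg 3: φ1=0.1144901, φ2=0.3383844, Δφ=0.2238943, Δλ=-1.7905926 rad; a=sin²(Δφ/2)+cosφ1·cosφ2·sin²(Δλ/2)=0.5831983699; c=2·atan2(√a, √(1-a))=1.737970657; dist=6371·c=11072.611 ≈ 11072.6 km; running total=32360.9 km
Leg 3 bearing: y=sinΔλ·cosφ2=-0.92059837, x=cosφ1·sinφ2-sinφ1·cosφ2·cosΔλ=0.35328567; θ=atan2(y, x)=-69.0054° <0 so +360° → 290.9946° ≈ 291.0°
Leg 4: φ1=0.3383844, φ2=-0.0223437, Δφ=-0.3607281, Δλ=2.3728624 rad; a=sin²(Δφ/2)+cosφ1·cosφ2·sin²(Δλ/2)=0.8426401039; c=2·atan2(√a, √(1-a))=2.325784709; dist=6371·c=14817.574 ≈ 14817.6 km; running total=47178.5 km
Leg 4 bearing: y=sinΔλ·cosφ2=0.69504959, x=cosφ1·sinφ2-sinφ1·cosφ2·cosΔλ=0.21747898; θ=atan2(y, x)=72.6253° ≈ 72.6°
Leg 5: φ1=-0.0223437, φ2=0.9735586, Δφ=0.9959023, Δλ=0.0145787 rad; a=sin²(Δφ/2)+cosφ1·cosφ2·sin²(Δλ/2)=0.2281569554; c=2·atan2(√a, √(1-a))=0.995973513; dist=6371·c=6345.347 ≈ 6345.3 km; running total=53523.8 km
Leg 5 bearing: y=sinΔλ·cosφ2=0.00819821, x=cosφ1·sinφ2-sinφ1·cosφ2·cosΔλ=0.83924861; θ=atan2(y, x)=0.5597° ≈ 0.6°
Leg 6: φ1=0.9735586, φ2=0.2399391, Δφ=-0.7336195, Δλ=1.0981455 rad; a=sin²(Δφ/2)+cosφ1·cosφ2·sin²(Δλ/2)=0.2774075215; c=2·atan2(√a, √(1-a))=1.109415522; dist=6371·c=7068.086 ≈ 7068.1 km; running total=60591.9 km
Leg 6 bearing: y=sinΔλ·cosφ2=0.86485784, x=cosφ1·sinφ2-sinφ1·cosφ2·cosΔλ=-0.23201567; θ=atan2(y, x)=105.0172° ≈ 105.0°
Leg 7: φ1=0.2399391, φ2=0.6754197, Δφ=0.4354806, Δλ=-1.9133469 rad; a=sin²(Δφ/2)+cosφ1·cosφ2·sin²(Δλ/2)=0.5530267582; c=2·atan2(√a, √(1-a))=1.677049660; dist=6371·c=10684.483 ≈ 10684.5 km; running total=71276.4 km
Leg 7 bearing: y=sinΔλ·cosφ2=-0.73510157, x=cosφ1·sinφ2-sinφ1·cosφ2·cosΔλ=0.66961059; θ=atan2(y, x)=-47.6693° <0 so +360° → 312.3307° ≈ 312.3°

Leg 1: dist=9158.4 km, bearing=20.8°
Leg 2: dist=12129.9 km, bearing=28.2°
Leg 3: dist=11072.6 km, bearing=291.0°
Leg 4: dist=14817.6 km, bearing=72.6°
Leg 5: dist=6345.3 km, bearing=0.6°
Leg 6: dist=7068.1 km, bearing=105.0°
Leg 7: dist=10684.5 km, bearing=312.3°
Total: 71276.4 km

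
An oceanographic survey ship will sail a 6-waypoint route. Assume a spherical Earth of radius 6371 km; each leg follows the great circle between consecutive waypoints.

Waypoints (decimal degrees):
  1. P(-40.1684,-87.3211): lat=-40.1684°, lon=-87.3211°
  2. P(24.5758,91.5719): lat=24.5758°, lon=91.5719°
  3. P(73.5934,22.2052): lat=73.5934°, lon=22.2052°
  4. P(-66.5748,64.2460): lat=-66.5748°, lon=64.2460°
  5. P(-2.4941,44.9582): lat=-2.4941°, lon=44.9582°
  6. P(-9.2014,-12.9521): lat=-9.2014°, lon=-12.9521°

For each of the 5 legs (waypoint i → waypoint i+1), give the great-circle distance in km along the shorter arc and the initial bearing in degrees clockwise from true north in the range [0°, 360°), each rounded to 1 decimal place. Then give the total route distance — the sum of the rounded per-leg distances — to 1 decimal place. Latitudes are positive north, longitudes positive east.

Leg 1: φ1=-0.7010708, φ2=0.4289286, Δφ=1.1299995, Δλ=3.1222719 rad; a=sin²(Δφ/2)+cosφ1·cosφ2·sin²(Δλ/2)=0.9815337945; c=2·atan2(√a, √(1-a))=2.868968330; dist=6371·c=18278.197 ≈ 18278.2 km; running total=18278.2 km
Leg 1 bearing: y=sinΔλ·cosφ2=0.01756947, x=cosφ1·sinφ2-sinφ1·cosφ2·cosΔλ=-0.26868594; θ=atan2(y, x)=176.2587° ≈ 176.3°
Leg 2: φ1=0.4289286, φ2=1.2844471, Δφ=0.8555185, Δλ=-1.2106773 rad; a=sin²(Δφ/2)+cosφ1·cosφ2·sin²(Δλ/2)=0.2552612015; c=2·atan2(√a, √(1-a))=1.059305750; dist=6371·c=6748.837 ≈ 6748.8 km; running total=25027.0 km
Leg 2 bearing: y=sinΔλ·cosφ2=-0.26433405, x=cosφ1·sinφ2-sinφ1·cosφ2·cosΔλ=0.83098688; θ=atan2(y, x)=-17.6457° <0 so +360° → 342.3543° ≈ 342.4°
Leg 3: φ1=1.2844471, φ2=-1.1619495, Δφ=-2.4463966, Δλ=0.7337504 rad; a=sin²(Δφ/2)+cosφ1·cosφ2·sin²(Δλ/2)=0.8984118612; c=2·atan2(√a, √(1-a))=2.492816277; dist=6371·c=15881.732 ≈ 15881.7 km; running total=40908.7 km
Leg 3 bearing: y=sinΔλ·cosφ2=0.26622419, x=cosφ1·sinφ2-sinφ1·cosφ2·cosΔλ=-0.54239896; θ=atan2(y, x)=153.8569° ≈ 153.9°
Leg 4: φ1=-1.1619495, φ2=-0.0435303, Δφ=1.1184192, Δλ=-0.3366356 rad; a=sin²(Δφ/2)+cosφ1·cosφ2·sin²(Δλ/2)=0.2925940650; c=2·atan2(√a, √(1-a))=1.143060291; dist=6371·c=7282.437 ≈ 7282.4 km; running total=48191.1 km
Leg 4 bearing: y=sinΔλ·cosφ2=-0.33000052, x=cosφ1·sinφ2-sinφ1·cosφ2·cosΔλ=0.84795682; θ=atan2(y, x)=-21.2646° <0 so +360° → 338.7354° ≈ 338.7°
Leg 5: φ1=-0.0435303, φ2=-0.1605947, Δφ=-0.1170645, Δλ=-1.0107254 rad; a=sin²(Δφ/2)+cosφ1·cosφ2·sin²(Δλ/2)=0.2345639255; c=2·atan2(√a, √(1-a))=1.011166950; dist=6371·c=6442.145 ≈ 6442.1 km; running total=54633.2 km
Leg 5 bearing: y=sinΔλ·cosφ2=-0.83631575, x=cosφ1·sinφ2-sinφ1·cosφ2·cosΔλ=-0.13693332; θ=atan2(y, x)=-99.2988° <0 so +360° → 260.7012° ≈ 260.7°

Leg 1: dist=18278.2 km, bearing=176.3°
Leg 2: dist=6748.8 km, bearing=342.4°
Leg 3: dist=15881.7 km, bearing=153.9°
Leg 4: dist=7282.4 km, bearing=338.7°
Leg 5: dist=6442.1 km, bearing=260.7°
Total: 54633.2 km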